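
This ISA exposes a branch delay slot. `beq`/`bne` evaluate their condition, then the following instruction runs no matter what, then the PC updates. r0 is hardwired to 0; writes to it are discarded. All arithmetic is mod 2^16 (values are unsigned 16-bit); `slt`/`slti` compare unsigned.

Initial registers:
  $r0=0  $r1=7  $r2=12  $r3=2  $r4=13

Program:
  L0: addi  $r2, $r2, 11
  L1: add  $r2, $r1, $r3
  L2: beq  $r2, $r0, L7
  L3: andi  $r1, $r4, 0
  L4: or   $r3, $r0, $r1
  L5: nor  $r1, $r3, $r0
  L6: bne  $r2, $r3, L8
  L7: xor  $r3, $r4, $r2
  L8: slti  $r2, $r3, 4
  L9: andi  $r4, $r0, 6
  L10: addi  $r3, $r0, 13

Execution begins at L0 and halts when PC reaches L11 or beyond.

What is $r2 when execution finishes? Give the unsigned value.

0

#0 addi  $r2, $r2, 11 ; 0/7/23/2/13
#1 add  $r2, $r1, $r3 ; 0/7/9/2/13
#2 beq  $r2, $r0, L7 ; 0/7/9/2/13 ; →fallthru
#3 andi  $r1, $r4, 0 ; 0/0/9/2/13
#4 or   $r3, $r0, $r1 ; 0/0/9/0/13
#5 nor  $r1, $r3, $r0 ; 0/65535/9/0/13
#6 bne  $r2, $r3, L8 ; 0/65535/9/0/13 ; →target
#7 xor  $r3, $r4, $r2 ; 0/65535/9/4/13
#8 slti  $r2, $r3, 4 ; 0/65535/0/4/13
#9 andi  $r4, $r0, 6 ; 0/65535/0/4/0
#10 addi  $r3, $r0, 13 ; 0/65535/0/13/0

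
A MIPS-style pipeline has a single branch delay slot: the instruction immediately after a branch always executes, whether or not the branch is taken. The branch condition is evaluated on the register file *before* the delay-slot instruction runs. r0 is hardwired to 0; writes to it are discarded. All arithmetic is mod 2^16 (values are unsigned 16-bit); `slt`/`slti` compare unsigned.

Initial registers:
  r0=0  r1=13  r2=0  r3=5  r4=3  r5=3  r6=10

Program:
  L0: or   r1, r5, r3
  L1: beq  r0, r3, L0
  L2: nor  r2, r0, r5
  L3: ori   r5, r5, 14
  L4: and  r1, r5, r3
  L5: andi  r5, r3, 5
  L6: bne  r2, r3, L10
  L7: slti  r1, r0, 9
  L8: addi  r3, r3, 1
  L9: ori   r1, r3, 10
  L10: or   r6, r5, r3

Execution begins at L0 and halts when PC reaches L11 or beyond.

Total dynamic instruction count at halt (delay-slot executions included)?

9

[0] or   r1, r5, r3  →  {r0:0, r1:7, r2:0, r3:5, r4:3, r5:3, r6:10}
[1] beq  r0, r3, L0  →  {r0:0, r1:7, r2:0, r3:5, r4:3, r5:3, r6:10}  ⟨branch fallthrough⟩
[2] nor  r2, r0, r5  →  {r0:0, r1:7, r2:65532, r3:5, r4:3, r5:3, r6:10}
[3] ori   r5, r5, 14  →  {r0:0, r1:7, r2:65532, r3:5, r4:3, r5:15, r6:10}
[4] and  r1, r5, r3  →  {r0:0, r1:5, r2:65532, r3:5, r4:3, r5:15, r6:10}
[5] andi  r5, r3, 5  →  {r0:0, r1:5, r2:65532, r3:5, r4:3, r5:5, r6:10}
[6] bne  r2, r3, L10  →  {r0:0, r1:5, r2:65532, r3:5, r4:3, r5:5, r6:10}  ⟨branch taken⟩
[7] slti  r1, r0, 9  →  {r0:0, r1:1, r2:65532, r3:5, r4:3, r5:5, r6:10}
[10] or   r6, r5, r3  →  {r0:0, r1:1, r2:65532, r3:5, r4:3, r5:5, r6:5}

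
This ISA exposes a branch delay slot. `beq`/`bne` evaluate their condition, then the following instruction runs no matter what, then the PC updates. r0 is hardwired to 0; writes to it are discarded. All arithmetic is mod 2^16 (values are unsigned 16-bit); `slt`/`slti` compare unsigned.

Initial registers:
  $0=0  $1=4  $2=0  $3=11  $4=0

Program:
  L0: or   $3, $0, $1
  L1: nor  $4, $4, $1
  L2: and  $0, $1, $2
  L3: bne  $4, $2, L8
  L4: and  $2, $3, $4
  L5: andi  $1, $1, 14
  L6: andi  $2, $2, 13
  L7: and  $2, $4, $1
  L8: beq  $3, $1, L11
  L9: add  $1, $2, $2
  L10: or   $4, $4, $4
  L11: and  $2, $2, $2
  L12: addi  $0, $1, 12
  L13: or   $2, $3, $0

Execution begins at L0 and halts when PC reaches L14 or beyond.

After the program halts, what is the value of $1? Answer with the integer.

  step pc=0: or   $3, $0, $1  regs=(0,4,0,4,0)
  step pc=1: nor  $4, $4, $1  regs=(0,4,0,4,65531)
  step pc=2: and  $0, $1, $2  regs=(0,4,0,4,65531)
  step pc=3: bne  $4, $2, L8  cond=T  regs=(0,4,0,4,65531)
  step pc=4: and  $2, $3, $4  regs=(0,4,0,4,65531)
  step pc=8: beq  $3, $1, L11  cond=T  regs=(0,4,0,4,65531)
  step pc=9: add  $1, $2, $2  regs=(0,0,0,4,65531)
  step pc=11: and  $2, $2, $2  regs=(0,0,0,4,65531)
  step pc=12: addi  $0, $1, 12  regs=(0,0,0,4,65531)
  step pc=13: or   $2, $3, $0  regs=(0,0,4,4,65531)

0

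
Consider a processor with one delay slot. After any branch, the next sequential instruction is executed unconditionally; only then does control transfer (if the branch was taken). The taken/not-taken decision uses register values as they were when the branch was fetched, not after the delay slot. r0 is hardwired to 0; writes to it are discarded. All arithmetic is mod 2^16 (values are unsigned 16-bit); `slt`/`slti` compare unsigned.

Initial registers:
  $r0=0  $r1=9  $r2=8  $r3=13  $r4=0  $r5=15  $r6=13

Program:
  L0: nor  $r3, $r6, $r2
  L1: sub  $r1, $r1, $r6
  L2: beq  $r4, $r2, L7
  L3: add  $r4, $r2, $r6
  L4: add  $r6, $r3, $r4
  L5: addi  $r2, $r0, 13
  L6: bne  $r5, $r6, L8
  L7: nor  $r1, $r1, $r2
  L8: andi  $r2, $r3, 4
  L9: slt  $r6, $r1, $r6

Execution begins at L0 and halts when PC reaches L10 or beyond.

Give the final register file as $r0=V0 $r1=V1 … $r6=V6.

$r0=0 $r1=2 $r2=0 $r3=65522 $r4=21 $r5=15 $r6=1

#0 nor  $r3, $r6, $r2 ; 0/9/8/65522/0/15/13
#1 sub  $r1, $r1, $r6 ; 0/65532/8/65522/0/15/13
#2 beq  $r4, $r2, L7 ; 0/65532/8/65522/0/15/13 ; →fallthru
#3 add  $r4, $r2, $r6 ; 0/65532/8/65522/21/15/13
#4 add  $r6, $r3, $r4 ; 0/65532/8/65522/21/15/7
#5 addi  $r2, $r0, 13 ; 0/65532/13/65522/21/15/7
#6 bne  $r5, $r6, L8 ; 0/65532/13/65522/21/15/7 ; →target
#7 nor  $r1, $r1, $r2 ; 0/2/13/65522/21/15/7
#8 andi  $r2, $r3, 4 ; 0/2/0/65522/21/15/7
#9 slt  $r6, $r1, $r6 ; 0/2/0/65522/21/15/1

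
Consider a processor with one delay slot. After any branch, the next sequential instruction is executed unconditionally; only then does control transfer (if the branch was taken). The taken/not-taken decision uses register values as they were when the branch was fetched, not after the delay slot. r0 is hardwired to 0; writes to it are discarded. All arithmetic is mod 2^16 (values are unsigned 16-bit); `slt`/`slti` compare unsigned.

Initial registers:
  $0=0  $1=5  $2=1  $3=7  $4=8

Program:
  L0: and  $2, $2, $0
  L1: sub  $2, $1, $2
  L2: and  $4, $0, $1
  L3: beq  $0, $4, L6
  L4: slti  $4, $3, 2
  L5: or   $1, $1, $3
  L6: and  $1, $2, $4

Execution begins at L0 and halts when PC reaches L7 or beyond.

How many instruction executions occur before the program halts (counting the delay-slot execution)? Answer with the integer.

[0] and  $2, $2, $0  →  {$0:0, $1:5, $2:0, $3:7, $4:8}
[1] sub  $2, $1, $2  →  {$0:0, $1:5, $2:5, $3:7, $4:8}
[2] and  $4, $0, $1  →  {$0:0, $1:5, $2:5, $3:7, $4:0}
[3] beq  $0, $4, L6  →  {$0:0, $1:5, $2:5, $3:7, $4:0}  ⟨branch taken⟩
[4] slti  $4, $3, 2  →  {$0:0, $1:5, $2:5, $3:7, $4:0}
[6] and  $1, $2, $4  →  {$0:0, $1:0, $2:5, $3:7, $4:0}

6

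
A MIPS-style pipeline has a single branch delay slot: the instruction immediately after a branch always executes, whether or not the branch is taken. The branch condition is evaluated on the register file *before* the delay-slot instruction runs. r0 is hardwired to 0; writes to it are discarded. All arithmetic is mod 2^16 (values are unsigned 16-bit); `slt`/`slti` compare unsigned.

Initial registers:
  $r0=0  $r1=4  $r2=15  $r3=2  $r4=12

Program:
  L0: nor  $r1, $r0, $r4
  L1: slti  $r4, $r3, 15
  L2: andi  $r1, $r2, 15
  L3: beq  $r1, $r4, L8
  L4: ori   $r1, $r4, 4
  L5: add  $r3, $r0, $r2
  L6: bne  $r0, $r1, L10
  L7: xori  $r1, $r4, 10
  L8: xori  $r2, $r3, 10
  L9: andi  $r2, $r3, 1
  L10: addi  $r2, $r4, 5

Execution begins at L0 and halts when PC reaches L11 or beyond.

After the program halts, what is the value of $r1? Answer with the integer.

[0] nor  $r1, $r0, $r4  →  {$r0:0, $r1:65523, $r2:15, $r3:2, $r4:12}
[1] slti  $r4, $r3, 15  →  {$r0:0, $r1:65523, $r2:15, $r3:2, $r4:1}
[2] andi  $r1, $r2, 15  →  {$r0:0, $r1:15, $r2:15, $r3:2, $r4:1}
[3] beq  $r1, $r4, L8  →  {$r0:0, $r1:15, $r2:15, $r3:2, $r4:1}  ⟨branch fallthrough⟩
[4] ori   $r1, $r4, 4  →  {$r0:0, $r1:5, $r2:15, $r3:2, $r4:1}
[5] add  $r3, $r0, $r2  →  {$r0:0, $r1:5, $r2:15, $r3:15, $r4:1}
[6] bne  $r0, $r1, L10  →  {$r0:0, $r1:5, $r2:15, $r3:15, $r4:1}  ⟨branch taken⟩
[7] xori  $r1, $r4, 10  →  {$r0:0, $r1:11, $r2:15, $r3:15, $r4:1}
[10] addi  $r2, $r4, 5  →  {$r0:0, $r1:11, $r2:6, $r3:15, $r4:1}

11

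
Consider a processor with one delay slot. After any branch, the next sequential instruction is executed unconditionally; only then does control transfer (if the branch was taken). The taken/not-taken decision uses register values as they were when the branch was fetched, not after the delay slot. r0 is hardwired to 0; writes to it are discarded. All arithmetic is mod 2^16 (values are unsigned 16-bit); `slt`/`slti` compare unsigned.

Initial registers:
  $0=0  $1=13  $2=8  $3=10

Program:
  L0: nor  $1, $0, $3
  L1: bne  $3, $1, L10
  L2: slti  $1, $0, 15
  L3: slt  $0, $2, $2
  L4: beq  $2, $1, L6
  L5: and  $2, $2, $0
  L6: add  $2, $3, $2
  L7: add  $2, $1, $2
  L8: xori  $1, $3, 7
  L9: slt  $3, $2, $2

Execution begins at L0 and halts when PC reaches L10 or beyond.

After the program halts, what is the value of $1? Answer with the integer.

[0] nor  $1, $0, $3  →  {$0:0, $1:65525, $2:8, $3:10}
[1] bne  $3, $1, L10  →  {$0:0, $1:65525, $2:8, $3:10}  ⟨branch taken⟩
[2] slti  $1, $0, 15  →  {$0:0, $1:1, $2:8, $3:10}

1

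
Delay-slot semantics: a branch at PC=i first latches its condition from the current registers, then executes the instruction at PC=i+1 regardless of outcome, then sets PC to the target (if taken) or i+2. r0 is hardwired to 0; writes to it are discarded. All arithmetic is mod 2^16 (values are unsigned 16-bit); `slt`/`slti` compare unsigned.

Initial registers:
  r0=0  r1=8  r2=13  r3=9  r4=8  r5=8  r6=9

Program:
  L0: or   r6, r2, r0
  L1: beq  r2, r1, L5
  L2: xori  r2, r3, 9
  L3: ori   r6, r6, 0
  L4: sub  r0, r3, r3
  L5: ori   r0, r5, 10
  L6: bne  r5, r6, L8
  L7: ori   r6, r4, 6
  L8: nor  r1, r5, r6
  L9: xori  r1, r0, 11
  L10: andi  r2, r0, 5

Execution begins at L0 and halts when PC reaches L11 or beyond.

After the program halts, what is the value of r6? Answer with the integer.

14

[0] or   r6, r2, r0  →  {r0:0, r1:8, r2:13, r3:9, r4:8, r5:8, r6:13}
[1] beq  r2, r1, L5  →  {r0:0, r1:8, r2:13, r3:9, r4:8, r5:8, r6:13}  ⟨branch fallthrough⟩
[2] xori  r2, r3, 9  →  {r0:0, r1:8, r2:0, r3:9, r4:8, r5:8, r6:13}
[3] ori   r6, r6, 0  →  {r0:0, r1:8, r2:0, r3:9, r4:8, r5:8, r6:13}
[4] sub  r0, r3, r3  →  {r0:0, r1:8, r2:0, r3:9, r4:8, r5:8, r6:13}
[5] ori   r0, r5, 10  →  {r0:0, r1:8, r2:0, r3:9, r4:8, r5:8, r6:13}
[6] bne  r5, r6, L8  →  {r0:0, r1:8, r2:0, r3:9, r4:8, r5:8, r6:13}  ⟨branch taken⟩
[7] ori   r6, r4, 6  →  {r0:0, r1:8, r2:0, r3:9, r4:8, r5:8, r6:14}
[8] nor  r1, r5, r6  →  {r0:0, r1:65521, r2:0, r3:9, r4:8, r5:8, r6:14}
[9] xori  r1, r0, 11  →  {r0:0, r1:11, r2:0, r3:9, r4:8, r5:8, r6:14}
[10] andi  r2, r0, 5  →  {r0:0, r1:11, r2:0, r3:9, r4:8, r5:8, r6:14}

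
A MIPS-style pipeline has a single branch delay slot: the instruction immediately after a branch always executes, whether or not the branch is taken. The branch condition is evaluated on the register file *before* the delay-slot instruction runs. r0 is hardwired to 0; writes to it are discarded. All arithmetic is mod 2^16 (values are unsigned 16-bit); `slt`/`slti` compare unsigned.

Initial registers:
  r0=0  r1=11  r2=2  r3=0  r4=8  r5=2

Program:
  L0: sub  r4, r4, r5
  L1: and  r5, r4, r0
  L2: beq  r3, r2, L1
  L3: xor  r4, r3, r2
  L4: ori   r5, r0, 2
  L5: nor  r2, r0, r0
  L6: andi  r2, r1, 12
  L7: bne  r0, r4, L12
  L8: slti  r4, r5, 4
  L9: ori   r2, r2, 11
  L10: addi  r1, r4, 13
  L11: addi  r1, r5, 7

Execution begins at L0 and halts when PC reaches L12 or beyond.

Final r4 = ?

1

PC=0  sub  r4, r4, r5        | r0=0 r1=11 r2=2 r3=0 r4=6 r5=2
PC=1  and  r5, r4, r0        | r0=0 r1=11 r2=2 r3=0 r4=6 r5=0
PC=2  beq  r3, r2, L1        | r0=0 r1=11 r2=2 r3=0 r4=6 r5=0  [not taken]
PC=3  xor  r4, r3, r2        | r0=0 r1=11 r2=2 r3=0 r4=2 r5=0
PC=4  ori   r5, r0, 2        | r0=0 r1=11 r2=2 r3=0 r4=2 r5=2
PC=5  nor  r2, r0, r0        | r0=0 r1=11 r2=65535 r3=0 r4=2 r5=2
PC=6  andi  r2, r1, 12       | r0=0 r1=11 r2=8 r3=0 r4=2 r5=2
PC=7  bne  r0, r4, L12       | r0=0 r1=11 r2=8 r3=0 r4=2 r5=2  [TAKEN]
PC=8  slti  r4, r5, 4        | r0=0 r1=11 r2=8 r3=0 r4=1 r5=2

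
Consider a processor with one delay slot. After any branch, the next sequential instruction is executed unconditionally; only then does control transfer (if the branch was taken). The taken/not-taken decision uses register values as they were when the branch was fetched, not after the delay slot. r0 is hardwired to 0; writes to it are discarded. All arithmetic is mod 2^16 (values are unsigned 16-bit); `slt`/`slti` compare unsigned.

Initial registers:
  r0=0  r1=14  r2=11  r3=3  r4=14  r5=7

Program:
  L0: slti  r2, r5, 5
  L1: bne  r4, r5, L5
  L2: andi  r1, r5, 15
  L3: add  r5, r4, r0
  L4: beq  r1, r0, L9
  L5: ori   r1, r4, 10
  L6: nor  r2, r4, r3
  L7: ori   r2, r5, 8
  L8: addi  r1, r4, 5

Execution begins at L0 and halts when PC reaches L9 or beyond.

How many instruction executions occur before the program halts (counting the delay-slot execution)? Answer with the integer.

#0 slti  r2, r5, 5 ; 0/14/0/3/14/7
#1 bne  r4, r5, L5 ; 0/14/0/3/14/7 ; →target
#2 andi  r1, r5, 15 ; 0/7/0/3/14/7
#5 ori   r1, r4, 10 ; 0/14/0/3/14/7
#6 nor  r2, r4, r3 ; 0/14/65520/3/14/7
#7 ori   r2, r5, 8 ; 0/14/15/3/14/7
#8 addi  r1, r4, 5 ; 0/19/15/3/14/7

7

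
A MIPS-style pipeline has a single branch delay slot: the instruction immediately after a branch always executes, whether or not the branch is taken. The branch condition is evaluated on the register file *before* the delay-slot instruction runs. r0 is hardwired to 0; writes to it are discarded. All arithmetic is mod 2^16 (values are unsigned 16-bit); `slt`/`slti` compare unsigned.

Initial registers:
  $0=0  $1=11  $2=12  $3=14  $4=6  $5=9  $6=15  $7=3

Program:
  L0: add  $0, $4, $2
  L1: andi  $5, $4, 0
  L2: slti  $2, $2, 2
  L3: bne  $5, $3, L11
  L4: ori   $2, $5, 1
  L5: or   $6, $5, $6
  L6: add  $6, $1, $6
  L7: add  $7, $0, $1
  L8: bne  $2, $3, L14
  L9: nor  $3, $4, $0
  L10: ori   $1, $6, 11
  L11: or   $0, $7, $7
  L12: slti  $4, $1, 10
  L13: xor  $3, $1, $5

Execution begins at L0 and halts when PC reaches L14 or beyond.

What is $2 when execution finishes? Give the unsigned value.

1

  step pc=0: add  $0, $4, $2  regs=(0,11,12,14,6,9,15,3)
  step pc=1: andi  $5, $4, 0  regs=(0,11,12,14,6,0,15,3)
  step pc=2: slti  $2, $2, 2  regs=(0,11,0,14,6,0,15,3)
  step pc=3: bne  $5, $3, L11  cond=T  regs=(0,11,0,14,6,0,15,3)
  step pc=4: ori   $2, $5, 1  regs=(0,11,1,14,6,0,15,3)
  step pc=11: or   $0, $7, $7  regs=(0,11,1,14,6,0,15,3)
  step pc=12: slti  $4, $1, 10  regs=(0,11,1,14,0,0,15,3)
  step pc=13: xor  $3, $1, $5  regs=(0,11,1,11,0,0,15,3)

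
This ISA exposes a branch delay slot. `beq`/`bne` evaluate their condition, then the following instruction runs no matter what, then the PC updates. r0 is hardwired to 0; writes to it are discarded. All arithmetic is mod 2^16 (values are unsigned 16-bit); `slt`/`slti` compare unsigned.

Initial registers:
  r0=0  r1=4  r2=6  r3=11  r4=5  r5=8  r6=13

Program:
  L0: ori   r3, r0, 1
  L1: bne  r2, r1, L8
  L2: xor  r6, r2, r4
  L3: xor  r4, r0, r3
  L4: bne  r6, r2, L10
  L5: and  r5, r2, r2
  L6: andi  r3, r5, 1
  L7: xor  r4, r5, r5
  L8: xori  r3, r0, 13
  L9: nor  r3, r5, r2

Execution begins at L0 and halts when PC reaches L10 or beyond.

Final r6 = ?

3

#0 ori   r3, r0, 1 ; 0/4/6/1/5/8/13
#1 bne  r2, r1, L8 ; 0/4/6/1/5/8/13 ; →target
#2 xor  r6, r2, r4 ; 0/4/6/1/5/8/3
#8 xori  r3, r0, 13 ; 0/4/6/13/5/8/3
#9 nor  r3, r5, r2 ; 0/4/6/65521/5/8/3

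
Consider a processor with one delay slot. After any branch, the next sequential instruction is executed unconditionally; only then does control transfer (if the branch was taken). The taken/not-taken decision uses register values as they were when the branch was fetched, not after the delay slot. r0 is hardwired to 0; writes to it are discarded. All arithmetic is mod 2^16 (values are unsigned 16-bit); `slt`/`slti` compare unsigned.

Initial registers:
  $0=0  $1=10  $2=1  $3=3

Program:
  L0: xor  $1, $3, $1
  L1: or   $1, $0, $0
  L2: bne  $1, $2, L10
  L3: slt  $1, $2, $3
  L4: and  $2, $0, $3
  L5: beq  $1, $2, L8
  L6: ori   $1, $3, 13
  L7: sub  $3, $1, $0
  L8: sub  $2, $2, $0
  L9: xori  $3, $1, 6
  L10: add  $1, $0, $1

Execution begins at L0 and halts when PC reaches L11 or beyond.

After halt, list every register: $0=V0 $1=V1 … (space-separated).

  step pc=0: xor  $1, $3, $1  regs=(0,9,1,3)
  step pc=1: or   $1, $0, $0  regs=(0,0,1,3)
  step pc=2: bne  $1, $2, L10  cond=T  regs=(0,0,1,3)
  step pc=3: slt  $1, $2, $3  regs=(0,1,1,3)
  step pc=10: add  $1, $0, $1  regs=(0,1,1,3)

$0=0 $1=1 $2=1 $3=3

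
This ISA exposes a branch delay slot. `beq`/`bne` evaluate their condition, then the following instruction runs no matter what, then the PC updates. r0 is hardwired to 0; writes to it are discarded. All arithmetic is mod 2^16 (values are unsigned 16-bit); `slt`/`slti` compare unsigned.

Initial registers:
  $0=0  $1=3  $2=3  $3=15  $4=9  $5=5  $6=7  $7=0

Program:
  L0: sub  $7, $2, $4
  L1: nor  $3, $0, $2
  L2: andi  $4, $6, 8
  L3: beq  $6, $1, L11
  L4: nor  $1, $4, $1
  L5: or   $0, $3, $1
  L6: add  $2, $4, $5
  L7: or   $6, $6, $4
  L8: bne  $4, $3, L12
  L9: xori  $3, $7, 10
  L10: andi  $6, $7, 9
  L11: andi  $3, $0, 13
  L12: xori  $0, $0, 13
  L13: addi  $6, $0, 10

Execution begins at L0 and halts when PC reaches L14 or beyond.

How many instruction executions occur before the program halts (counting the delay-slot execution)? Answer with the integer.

#0 sub  $7, $2, $4 ; 0/3/3/15/9/5/7/65530
#1 nor  $3, $0, $2 ; 0/3/3/65532/9/5/7/65530
#2 andi  $4, $6, 8 ; 0/3/3/65532/0/5/7/65530
#3 beq  $6, $1, L11 ; 0/3/3/65532/0/5/7/65530 ; →fallthru
#4 nor  $1, $4, $1 ; 0/65532/3/65532/0/5/7/65530
#5 or   $0, $3, $1 ; 0/65532/3/65532/0/5/7/65530
#6 add  $2, $4, $5 ; 0/65532/5/65532/0/5/7/65530
#7 or   $6, $6, $4 ; 0/65532/5/65532/0/5/7/65530
#8 bne  $4, $3, L12 ; 0/65532/5/65532/0/5/7/65530 ; →target
#9 xori  $3, $7, 10 ; 0/65532/5/65520/0/5/7/65530
#12 xori  $0, $0, 13 ; 0/65532/5/65520/0/5/7/65530
#13 addi  $6, $0, 10 ; 0/65532/5/65520/0/5/10/65530

12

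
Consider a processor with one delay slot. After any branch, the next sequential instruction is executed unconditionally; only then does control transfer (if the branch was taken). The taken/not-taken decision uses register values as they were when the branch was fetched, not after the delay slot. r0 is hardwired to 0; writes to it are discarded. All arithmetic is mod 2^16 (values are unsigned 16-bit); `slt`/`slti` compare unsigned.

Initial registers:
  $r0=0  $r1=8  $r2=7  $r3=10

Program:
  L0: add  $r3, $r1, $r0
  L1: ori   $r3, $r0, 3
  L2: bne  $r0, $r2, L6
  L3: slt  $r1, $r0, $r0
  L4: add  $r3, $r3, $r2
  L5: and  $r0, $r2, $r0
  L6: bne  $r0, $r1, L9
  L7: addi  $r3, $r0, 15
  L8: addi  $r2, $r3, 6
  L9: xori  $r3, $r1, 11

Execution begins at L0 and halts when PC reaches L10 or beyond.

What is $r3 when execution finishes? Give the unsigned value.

11

#0 add  $r3, $r1, $r0 ; 0/8/7/8
#1 ori   $r3, $r0, 3 ; 0/8/7/3
#2 bne  $r0, $r2, L6 ; 0/8/7/3 ; →target
#3 slt  $r1, $r0, $r0 ; 0/0/7/3
#6 bne  $r0, $r1, L9 ; 0/0/7/3 ; →fallthru
#7 addi  $r3, $r0, 15 ; 0/0/7/15
#8 addi  $r2, $r3, 6 ; 0/0/21/15
#9 xori  $r3, $r1, 11 ; 0/0/21/11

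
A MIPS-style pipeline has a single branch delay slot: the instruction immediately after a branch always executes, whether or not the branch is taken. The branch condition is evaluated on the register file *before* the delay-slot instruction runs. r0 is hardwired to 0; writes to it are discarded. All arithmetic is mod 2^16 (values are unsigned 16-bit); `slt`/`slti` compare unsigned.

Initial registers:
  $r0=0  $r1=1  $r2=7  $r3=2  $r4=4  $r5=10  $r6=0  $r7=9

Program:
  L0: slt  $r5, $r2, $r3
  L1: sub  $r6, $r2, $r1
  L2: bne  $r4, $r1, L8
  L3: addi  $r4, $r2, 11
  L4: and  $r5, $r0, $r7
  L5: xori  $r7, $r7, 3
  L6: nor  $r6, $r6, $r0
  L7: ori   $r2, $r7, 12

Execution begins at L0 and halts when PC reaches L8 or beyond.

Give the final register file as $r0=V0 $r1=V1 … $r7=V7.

$r0=0 $r1=1 $r2=7 $r3=2 $r4=18 $r5=0 $r6=6 $r7=9

  step pc=0: slt  $r5, $r2, $r3  regs=(0,1,7,2,4,0,0,9)
  step pc=1: sub  $r6, $r2, $r1  regs=(0,1,7,2,4,0,6,9)
  step pc=2: bne  $r4, $r1, L8  cond=T  regs=(0,1,7,2,4,0,6,9)
  step pc=3: addi  $r4, $r2, 11  regs=(0,1,7,2,18,0,6,9)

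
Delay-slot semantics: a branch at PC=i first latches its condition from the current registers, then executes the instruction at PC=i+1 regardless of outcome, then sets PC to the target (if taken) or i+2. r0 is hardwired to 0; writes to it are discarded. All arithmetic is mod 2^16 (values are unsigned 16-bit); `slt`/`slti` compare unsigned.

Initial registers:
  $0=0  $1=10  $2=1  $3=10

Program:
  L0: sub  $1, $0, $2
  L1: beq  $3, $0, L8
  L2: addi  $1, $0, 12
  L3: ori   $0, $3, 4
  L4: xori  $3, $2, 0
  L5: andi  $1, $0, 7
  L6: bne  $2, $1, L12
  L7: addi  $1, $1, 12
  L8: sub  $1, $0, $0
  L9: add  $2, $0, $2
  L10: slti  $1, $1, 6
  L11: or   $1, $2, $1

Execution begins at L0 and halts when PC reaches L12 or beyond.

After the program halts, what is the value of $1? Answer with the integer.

12

#0 sub  $1, $0, $2 ; 0/65535/1/10
#1 beq  $3, $0, L8 ; 0/65535/1/10 ; →fallthru
#2 addi  $1, $0, 12 ; 0/12/1/10
#3 ori   $0, $3, 4 ; 0/12/1/10
#4 xori  $3, $2, 0 ; 0/12/1/1
#5 andi  $1, $0, 7 ; 0/0/1/1
#6 bne  $2, $1, L12 ; 0/0/1/1 ; →target
#7 addi  $1, $1, 12 ; 0/12/1/1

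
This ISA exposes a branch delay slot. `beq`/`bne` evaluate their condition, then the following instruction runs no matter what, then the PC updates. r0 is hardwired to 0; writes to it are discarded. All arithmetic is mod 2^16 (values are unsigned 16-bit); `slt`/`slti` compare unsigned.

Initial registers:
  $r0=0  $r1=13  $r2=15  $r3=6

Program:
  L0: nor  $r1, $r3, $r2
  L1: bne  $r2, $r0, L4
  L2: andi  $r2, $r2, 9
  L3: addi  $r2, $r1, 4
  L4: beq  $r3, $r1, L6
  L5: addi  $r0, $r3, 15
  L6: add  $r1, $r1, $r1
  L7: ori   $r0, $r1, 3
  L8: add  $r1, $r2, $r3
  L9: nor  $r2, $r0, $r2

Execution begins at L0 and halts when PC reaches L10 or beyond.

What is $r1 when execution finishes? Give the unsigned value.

15

[0] nor  $r1, $r3, $r2  →  {$r0:0, $r1:65520, $r2:15, $r3:6}
[1] bne  $r2, $r0, L4  →  {$r0:0, $r1:65520, $r2:15, $r3:6}  ⟨branch taken⟩
[2] andi  $r2, $r2, 9  →  {$r0:0, $r1:65520, $r2:9, $r3:6}
[4] beq  $r3, $r1, L6  →  {$r0:0, $r1:65520, $r2:9, $r3:6}  ⟨branch fallthrough⟩
[5] addi  $r0, $r3, 15  →  {$r0:0, $r1:65520, $r2:9, $r3:6}
[6] add  $r1, $r1, $r1  →  {$r0:0, $r1:65504, $r2:9, $r3:6}
[7] ori   $r0, $r1, 3  →  {$r0:0, $r1:65504, $r2:9, $r3:6}
[8] add  $r1, $r2, $r3  →  {$r0:0, $r1:15, $r2:9, $r3:6}
[9] nor  $r2, $r0, $r2  →  {$r0:0, $r1:15, $r2:65526, $r3:6}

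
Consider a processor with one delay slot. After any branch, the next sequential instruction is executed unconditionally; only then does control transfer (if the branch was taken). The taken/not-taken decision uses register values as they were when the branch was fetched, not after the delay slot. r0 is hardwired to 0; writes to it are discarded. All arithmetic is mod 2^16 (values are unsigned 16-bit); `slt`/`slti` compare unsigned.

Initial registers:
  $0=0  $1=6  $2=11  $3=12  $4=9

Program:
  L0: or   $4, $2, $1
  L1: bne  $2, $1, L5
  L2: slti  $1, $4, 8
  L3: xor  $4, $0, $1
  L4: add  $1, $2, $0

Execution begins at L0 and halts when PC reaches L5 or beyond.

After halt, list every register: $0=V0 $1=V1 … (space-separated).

$0=0 $1=0 $2=11 $3=12 $4=15

  step pc=0: or   $4, $2, $1  regs=(0,6,11,12,15)
  step pc=1: bne  $2, $1, L5  cond=T  regs=(0,6,11,12,15)
  step pc=2: slti  $1, $4, 8  regs=(0,0,11,12,15)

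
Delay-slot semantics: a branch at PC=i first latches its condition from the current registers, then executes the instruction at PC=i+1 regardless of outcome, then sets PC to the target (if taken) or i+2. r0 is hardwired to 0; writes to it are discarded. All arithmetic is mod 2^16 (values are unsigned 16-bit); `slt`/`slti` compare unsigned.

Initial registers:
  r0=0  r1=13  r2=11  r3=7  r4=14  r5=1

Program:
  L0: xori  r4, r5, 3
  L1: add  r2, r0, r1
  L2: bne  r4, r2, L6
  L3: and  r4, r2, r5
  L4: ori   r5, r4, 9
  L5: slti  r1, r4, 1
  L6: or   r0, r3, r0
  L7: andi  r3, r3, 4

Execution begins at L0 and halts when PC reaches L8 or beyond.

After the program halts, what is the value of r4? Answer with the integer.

1

#0 xori  r4, r5, 3 ; 0/13/11/7/2/1
#1 add  r2, r0, r1 ; 0/13/13/7/2/1
#2 bne  r4, r2, L6 ; 0/13/13/7/2/1 ; →target
#3 and  r4, r2, r5 ; 0/13/13/7/1/1
#6 or   r0, r3, r0 ; 0/13/13/7/1/1
#7 andi  r3, r3, 4 ; 0/13/13/4/1/1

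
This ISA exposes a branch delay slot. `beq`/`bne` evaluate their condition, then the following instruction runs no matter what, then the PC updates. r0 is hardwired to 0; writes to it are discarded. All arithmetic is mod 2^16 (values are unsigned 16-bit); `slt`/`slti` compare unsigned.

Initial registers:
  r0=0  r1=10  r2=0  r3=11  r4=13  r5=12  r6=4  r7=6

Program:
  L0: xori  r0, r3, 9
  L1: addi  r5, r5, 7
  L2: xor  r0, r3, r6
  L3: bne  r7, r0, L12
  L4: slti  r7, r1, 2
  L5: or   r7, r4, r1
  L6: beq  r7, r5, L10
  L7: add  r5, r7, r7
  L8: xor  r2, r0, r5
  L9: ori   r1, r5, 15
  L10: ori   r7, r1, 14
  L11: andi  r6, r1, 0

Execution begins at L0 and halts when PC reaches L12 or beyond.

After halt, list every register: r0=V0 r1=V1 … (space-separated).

[0] xori  r0, r3, 9  →  {r0:0, r1:10, r2:0, r3:11, r4:13, r5:12, r6:4, r7:6}
[1] addi  r5, r5, 7  →  {r0:0, r1:10, r2:0, r3:11, r4:13, r5:19, r6:4, r7:6}
[2] xor  r0, r3, r6  →  {r0:0, r1:10, r2:0, r3:11, r4:13, r5:19, r6:4, r7:6}
[3] bne  r7, r0, L12  →  {r0:0, r1:10, r2:0, r3:11, r4:13, r5:19, r6:4, r7:6}  ⟨branch taken⟩
[4] slti  r7, r1, 2  →  {r0:0, r1:10, r2:0, r3:11, r4:13, r5:19, r6:4, r7:0}

r0=0 r1=10 r2=0 r3=11 r4=13 r5=19 r6=4 r7=0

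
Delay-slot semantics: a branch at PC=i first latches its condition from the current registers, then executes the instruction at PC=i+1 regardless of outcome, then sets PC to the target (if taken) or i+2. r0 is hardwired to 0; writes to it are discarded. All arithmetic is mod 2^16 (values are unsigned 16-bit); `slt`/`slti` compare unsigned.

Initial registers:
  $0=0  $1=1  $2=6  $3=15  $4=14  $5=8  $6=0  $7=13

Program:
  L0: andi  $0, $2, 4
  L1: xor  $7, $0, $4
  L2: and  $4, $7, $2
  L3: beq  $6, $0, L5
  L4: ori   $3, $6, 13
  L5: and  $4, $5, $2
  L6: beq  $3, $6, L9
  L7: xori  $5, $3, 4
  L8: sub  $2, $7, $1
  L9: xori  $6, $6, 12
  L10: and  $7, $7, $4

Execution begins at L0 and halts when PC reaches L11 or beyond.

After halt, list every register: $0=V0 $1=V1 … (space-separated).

$0=0 $1=1 $2=13 $3=13 $4=0 $5=9 $6=12 $7=0

#0 andi  $0, $2, 4 ; 0/1/6/15/14/8/0/13
#1 xor  $7, $0, $4 ; 0/1/6/15/14/8/0/14
#2 and  $4, $7, $2 ; 0/1/6/15/6/8/0/14
#3 beq  $6, $0, L5 ; 0/1/6/15/6/8/0/14 ; →target
#4 ori   $3, $6, 13 ; 0/1/6/13/6/8/0/14
#5 and  $4, $5, $2 ; 0/1/6/13/0/8/0/14
#6 beq  $3, $6, L9 ; 0/1/6/13/0/8/0/14 ; →fallthru
#7 xori  $5, $3, 4 ; 0/1/6/13/0/9/0/14
#8 sub  $2, $7, $1 ; 0/1/13/13/0/9/0/14
#9 xori  $6, $6, 12 ; 0/1/13/13/0/9/12/14
#10 and  $7, $7, $4 ; 0/1/13/13/0/9/12/0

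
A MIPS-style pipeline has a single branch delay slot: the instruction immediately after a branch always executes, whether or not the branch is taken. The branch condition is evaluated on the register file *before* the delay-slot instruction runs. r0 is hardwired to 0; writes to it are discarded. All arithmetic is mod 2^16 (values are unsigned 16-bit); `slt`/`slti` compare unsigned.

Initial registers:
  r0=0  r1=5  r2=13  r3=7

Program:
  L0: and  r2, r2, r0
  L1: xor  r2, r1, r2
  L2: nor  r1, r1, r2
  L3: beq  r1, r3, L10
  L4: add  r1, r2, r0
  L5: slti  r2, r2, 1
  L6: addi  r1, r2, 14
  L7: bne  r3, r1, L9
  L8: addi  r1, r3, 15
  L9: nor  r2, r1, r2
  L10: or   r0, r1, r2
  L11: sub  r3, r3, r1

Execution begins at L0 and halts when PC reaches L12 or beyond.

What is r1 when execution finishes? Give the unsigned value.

22

#0 and  r2, r2, r0 ; 0/5/0/7
#1 xor  r2, r1, r2 ; 0/5/5/7
#2 nor  r1, r1, r2 ; 0/65530/5/7
#3 beq  r1, r3, L10 ; 0/65530/5/7 ; →fallthru
#4 add  r1, r2, r0 ; 0/5/5/7
#5 slti  r2, r2, 1 ; 0/5/0/7
#6 addi  r1, r2, 14 ; 0/14/0/7
#7 bne  r3, r1, L9 ; 0/14/0/7 ; →target
#8 addi  r1, r3, 15 ; 0/22/0/7
#9 nor  r2, r1, r2 ; 0/22/65513/7
#10 or   r0, r1, r2 ; 0/22/65513/7
#11 sub  r3, r3, r1 ; 0/22/65513/65521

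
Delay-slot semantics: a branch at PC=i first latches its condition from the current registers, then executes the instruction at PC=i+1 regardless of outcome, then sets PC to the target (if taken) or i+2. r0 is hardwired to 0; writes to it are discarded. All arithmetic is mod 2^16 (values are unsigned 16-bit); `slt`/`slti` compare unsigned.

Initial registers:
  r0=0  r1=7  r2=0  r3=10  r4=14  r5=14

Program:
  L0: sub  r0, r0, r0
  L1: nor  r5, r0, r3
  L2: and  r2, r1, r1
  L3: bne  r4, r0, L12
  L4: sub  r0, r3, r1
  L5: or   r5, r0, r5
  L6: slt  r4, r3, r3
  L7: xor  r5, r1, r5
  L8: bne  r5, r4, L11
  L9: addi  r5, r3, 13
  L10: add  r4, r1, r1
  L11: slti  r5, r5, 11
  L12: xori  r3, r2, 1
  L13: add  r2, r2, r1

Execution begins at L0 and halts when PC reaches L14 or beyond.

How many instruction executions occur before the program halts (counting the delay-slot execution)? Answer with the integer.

  step pc=0: sub  r0, r0, r0  regs=(0,7,0,10,14,14)
  step pc=1: nor  r5, r0, r3  regs=(0,7,0,10,14,65525)
  step pc=2: and  r2, r1, r1  regs=(0,7,7,10,14,65525)
  step pc=3: bne  r4, r0, L12  cond=T  regs=(0,7,7,10,14,65525)
  step pc=4: sub  r0, r3, r1  regs=(0,7,7,10,14,65525)
  step pc=12: xori  r3, r2, 1  regs=(0,7,7,6,14,65525)
  step pc=13: add  r2, r2, r1  regs=(0,7,14,6,14,65525)

7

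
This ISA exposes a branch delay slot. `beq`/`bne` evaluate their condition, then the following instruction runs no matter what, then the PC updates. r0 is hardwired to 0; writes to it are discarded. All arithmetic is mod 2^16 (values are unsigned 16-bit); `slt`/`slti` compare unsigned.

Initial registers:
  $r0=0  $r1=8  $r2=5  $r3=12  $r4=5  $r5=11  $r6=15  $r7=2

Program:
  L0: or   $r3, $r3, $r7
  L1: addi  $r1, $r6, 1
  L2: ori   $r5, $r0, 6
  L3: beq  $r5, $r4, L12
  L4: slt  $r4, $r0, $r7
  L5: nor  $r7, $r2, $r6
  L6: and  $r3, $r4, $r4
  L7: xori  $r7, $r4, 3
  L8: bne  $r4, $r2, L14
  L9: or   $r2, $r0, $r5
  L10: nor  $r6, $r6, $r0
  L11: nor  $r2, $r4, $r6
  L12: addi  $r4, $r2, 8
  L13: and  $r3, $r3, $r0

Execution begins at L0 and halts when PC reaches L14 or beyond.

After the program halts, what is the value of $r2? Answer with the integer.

6

  step pc=0: or   $r3, $r3, $r7  regs=(0,8,5,14,5,11,15,2)
  step pc=1: addi  $r1, $r6, 1  regs=(0,16,5,14,5,11,15,2)
  step pc=2: ori   $r5, $r0, 6  regs=(0,16,5,14,5,6,15,2)
  step pc=3: beq  $r5, $r4, L12  cond=F  regs=(0,16,5,14,5,6,15,2)
  step pc=4: slt  $r4, $r0, $r7  regs=(0,16,5,14,1,6,15,2)
  step pc=5: nor  $r7, $r2, $r6  regs=(0,16,5,14,1,6,15,65520)
  step pc=6: and  $r3, $r4, $r4  regs=(0,16,5,1,1,6,15,65520)
  step pc=7: xori  $r7, $r4, 3  regs=(0,16,5,1,1,6,15,2)
  step pc=8: bne  $r4, $r2, L14  cond=T  regs=(0,16,5,1,1,6,15,2)
  step pc=9: or   $r2, $r0, $r5  regs=(0,16,6,1,1,6,15,2)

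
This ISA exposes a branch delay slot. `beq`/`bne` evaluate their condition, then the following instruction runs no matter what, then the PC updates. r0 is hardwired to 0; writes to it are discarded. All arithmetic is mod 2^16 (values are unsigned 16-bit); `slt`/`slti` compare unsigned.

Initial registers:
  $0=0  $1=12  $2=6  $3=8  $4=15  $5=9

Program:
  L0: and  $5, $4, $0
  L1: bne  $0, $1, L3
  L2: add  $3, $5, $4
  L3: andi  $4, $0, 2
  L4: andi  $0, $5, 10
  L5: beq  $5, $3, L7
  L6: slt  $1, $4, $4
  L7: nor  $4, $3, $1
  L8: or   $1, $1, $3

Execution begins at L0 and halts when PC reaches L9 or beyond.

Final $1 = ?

15

[0] and  $5, $4, $0  →  {$0:0, $1:12, $2:6, $3:8, $4:15, $5:0}
[1] bne  $0, $1, L3  →  {$0:0, $1:12, $2:6, $3:8, $4:15, $5:0}  ⟨branch taken⟩
[2] add  $3, $5, $4  →  {$0:0, $1:12, $2:6, $3:15, $4:15, $5:0}
[3] andi  $4, $0, 2  →  {$0:0, $1:12, $2:6, $3:15, $4:0, $5:0}
[4] andi  $0, $5, 10  →  {$0:0, $1:12, $2:6, $3:15, $4:0, $5:0}
[5] beq  $5, $3, L7  →  {$0:0, $1:12, $2:6, $3:15, $4:0, $5:0}  ⟨branch fallthrough⟩
[6] slt  $1, $4, $4  →  {$0:0, $1:0, $2:6, $3:15, $4:0, $5:0}
[7] nor  $4, $3, $1  →  {$0:0, $1:0, $2:6, $3:15, $4:65520, $5:0}
[8] or   $1, $1, $3  →  {$0:0, $1:15, $2:6, $3:15, $4:65520, $5:0}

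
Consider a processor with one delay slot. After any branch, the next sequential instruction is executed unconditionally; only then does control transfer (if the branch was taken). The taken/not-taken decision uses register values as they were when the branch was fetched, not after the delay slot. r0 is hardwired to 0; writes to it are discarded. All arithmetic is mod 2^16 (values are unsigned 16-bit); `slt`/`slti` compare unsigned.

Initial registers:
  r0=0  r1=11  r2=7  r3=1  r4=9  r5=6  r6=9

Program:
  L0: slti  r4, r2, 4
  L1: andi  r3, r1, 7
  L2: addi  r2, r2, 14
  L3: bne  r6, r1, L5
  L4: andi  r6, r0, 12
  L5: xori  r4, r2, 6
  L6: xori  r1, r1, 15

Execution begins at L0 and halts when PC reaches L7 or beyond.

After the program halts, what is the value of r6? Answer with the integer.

0

#0 slti  r4, r2, 4 ; 0/11/7/1/0/6/9
#1 andi  r3, r1, 7 ; 0/11/7/3/0/6/9
#2 addi  r2, r2, 14 ; 0/11/21/3/0/6/9
#3 bne  r6, r1, L5 ; 0/11/21/3/0/6/9 ; →target
#4 andi  r6, r0, 12 ; 0/11/21/3/0/6/0
#5 xori  r4, r2, 6 ; 0/11/21/3/19/6/0
#6 xori  r1, r1, 15 ; 0/4/21/3/19/6/0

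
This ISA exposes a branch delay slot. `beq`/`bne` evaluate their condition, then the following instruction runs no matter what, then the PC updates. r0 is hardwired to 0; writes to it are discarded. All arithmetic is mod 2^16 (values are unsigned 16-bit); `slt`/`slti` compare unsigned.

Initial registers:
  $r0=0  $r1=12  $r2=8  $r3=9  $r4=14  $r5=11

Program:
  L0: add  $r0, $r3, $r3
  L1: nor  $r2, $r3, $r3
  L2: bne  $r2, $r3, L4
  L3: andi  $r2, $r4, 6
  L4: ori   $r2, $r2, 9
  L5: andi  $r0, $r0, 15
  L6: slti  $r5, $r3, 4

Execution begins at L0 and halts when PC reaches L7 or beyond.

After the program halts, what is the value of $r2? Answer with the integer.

15

#0 add  $r0, $r3, $r3 ; 0/12/8/9/14/11
#1 nor  $r2, $r3, $r3 ; 0/12/65526/9/14/11
#2 bne  $r2, $r3, L4 ; 0/12/65526/9/14/11 ; →target
#3 andi  $r2, $r4, 6 ; 0/12/6/9/14/11
#4 ori   $r2, $r2, 9 ; 0/12/15/9/14/11
#5 andi  $r0, $r0, 15 ; 0/12/15/9/14/11
#6 slti  $r5, $r3, 4 ; 0/12/15/9/14/0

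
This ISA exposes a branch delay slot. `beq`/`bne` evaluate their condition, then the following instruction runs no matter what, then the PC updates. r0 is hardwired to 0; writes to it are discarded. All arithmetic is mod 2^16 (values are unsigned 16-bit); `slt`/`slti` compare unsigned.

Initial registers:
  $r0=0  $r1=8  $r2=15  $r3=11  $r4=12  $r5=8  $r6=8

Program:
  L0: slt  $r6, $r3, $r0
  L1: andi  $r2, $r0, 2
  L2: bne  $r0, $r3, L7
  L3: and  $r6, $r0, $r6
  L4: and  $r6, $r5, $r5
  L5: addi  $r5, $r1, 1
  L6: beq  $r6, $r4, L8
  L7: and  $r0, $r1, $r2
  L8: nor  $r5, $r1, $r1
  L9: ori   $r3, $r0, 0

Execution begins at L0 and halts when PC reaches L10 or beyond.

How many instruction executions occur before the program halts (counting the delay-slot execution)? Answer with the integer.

[0] slt  $r6, $r3, $r0  →  {$r0:0, $r1:8, $r2:15, $r3:11, $r4:12, $r5:8, $r6:0}
[1] andi  $r2, $r0, 2  →  {$r0:0, $r1:8, $r2:0, $r3:11, $r4:12, $r5:8, $r6:0}
[2] bne  $r0, $r3, L7  →  {$r0:0, $r1:8, $r2:0, $r3:11, $r4:12, $r5:8, $r6:0}  ⟨branch taken⟩
[3] and  $r6, $r0, $r6  →  {$r0:0, $r1:8, $r2:0, $r3:11, $r4:12, $r5:8, $r6:0}
[7] and  $r0, $r1, $r2  →  {$r0:0, $r1:8, $r2:0, $r3:11, $r4:12, $r5:8, $r6:0}
[8] nor  $r5, $r1, $r1  →  {$r0:0, $r1:8, $r2:0, $r3:11, $r4:12, $r5:65527, $r6:0}
[9] ori   $r3, $r0, 0  →  {$r0:0, $r1:8, $r2:0, $r3:0, $r4:12, $r5:65527, $r6:0}

7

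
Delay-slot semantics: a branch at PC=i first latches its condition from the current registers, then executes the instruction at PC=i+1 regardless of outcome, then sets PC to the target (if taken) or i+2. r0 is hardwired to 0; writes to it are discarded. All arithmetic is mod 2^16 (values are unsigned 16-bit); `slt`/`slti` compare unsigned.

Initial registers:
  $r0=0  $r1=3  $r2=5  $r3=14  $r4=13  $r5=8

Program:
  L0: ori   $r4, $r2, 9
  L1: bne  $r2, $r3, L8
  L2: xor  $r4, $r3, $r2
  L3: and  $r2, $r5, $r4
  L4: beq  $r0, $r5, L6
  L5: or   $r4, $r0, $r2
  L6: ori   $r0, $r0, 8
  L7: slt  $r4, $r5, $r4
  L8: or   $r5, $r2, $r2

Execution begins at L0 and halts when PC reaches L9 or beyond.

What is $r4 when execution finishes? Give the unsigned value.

11

#0 ori   $r4, $r2, 9 ; 0/3/5/14/13/8
#1 bne  $r2, $r3, L8 ; 0/3/5/14/13/8 ; →target
#2 xor  $r4, $r3, $r2 ; 0/3/5/14/11/8
#8 or   $r5, $r2, $r2 ; 0/3/5/14/11/5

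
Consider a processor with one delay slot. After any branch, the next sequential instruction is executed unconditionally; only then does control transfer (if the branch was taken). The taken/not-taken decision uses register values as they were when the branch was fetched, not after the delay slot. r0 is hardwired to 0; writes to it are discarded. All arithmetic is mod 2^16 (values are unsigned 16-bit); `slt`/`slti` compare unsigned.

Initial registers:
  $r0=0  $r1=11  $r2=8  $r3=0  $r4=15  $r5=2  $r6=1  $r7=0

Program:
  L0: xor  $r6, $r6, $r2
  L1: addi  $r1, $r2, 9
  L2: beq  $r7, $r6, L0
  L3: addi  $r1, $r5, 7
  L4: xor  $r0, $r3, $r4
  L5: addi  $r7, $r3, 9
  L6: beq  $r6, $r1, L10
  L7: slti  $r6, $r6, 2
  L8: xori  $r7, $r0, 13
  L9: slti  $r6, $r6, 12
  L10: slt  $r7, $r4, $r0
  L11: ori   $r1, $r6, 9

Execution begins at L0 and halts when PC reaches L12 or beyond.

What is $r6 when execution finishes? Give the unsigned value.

0

PC=0  xor  $r6, $r6, $r2     | $r0=0 $r1=11 $r2=8 $r3=0 $r4=15 $r5=2 $r6=9 $r7=0
PC=1  addi  $r1, $r2, 9      | $r0=0 $r1=17 $r2=8 $r3=0 $r4=15 $r5=2 $r6=9 $r7=0
PC=2  beq  $r7, $r6, L0      | $r0=0 $r1=17 $r2=8 $r3=0 $r4=15 $r5=2 $r6=9 $r7=0  [not taken]
PC=3  addi  $r1, $r5, 7      | $r0=0 $r1=9 $r2=8 $r3=0 $r4=15 $r5=2 $r6=9 $r7=0
PC=4  xor  $r0, $r3, $r4     | $r0=0 $r1=9 $r2=8 $r3=0 $r4=15 $r5=2 $r6=9 $r7=0
PC=5  addi  $r7, $r3, 9      | $r0=0 $r1=9 $r2=8 $r3=0 $r4=15 $r5=2 $r6=9 $r7=9
PC=6  beq  $r6, $r1, L10     | $r0=0 $r1=9 $r2=8 $r3=0 $r4=15 $r5=2 $r6=9 $r7=9  [TAKEN]
PC=7  slti  $r6, $r6, 2      | $r0=0 $r1=9 $r2=8 $r3=0 $r4=15 $r5=2 $r6=0 $r7=9
PC=10 slt  $r7, $r4, $r0     | $r0=0 $r1=9 $r2=8 $r3=0 $r4=15 $r5=2 $r6=0 $r7=0
PC=11 ori   $r1, $r6, 9      | $r0=0 $r1=9 $r2=8 $r3=0 $r4=15 $r5=2 $r6=0 $r7=0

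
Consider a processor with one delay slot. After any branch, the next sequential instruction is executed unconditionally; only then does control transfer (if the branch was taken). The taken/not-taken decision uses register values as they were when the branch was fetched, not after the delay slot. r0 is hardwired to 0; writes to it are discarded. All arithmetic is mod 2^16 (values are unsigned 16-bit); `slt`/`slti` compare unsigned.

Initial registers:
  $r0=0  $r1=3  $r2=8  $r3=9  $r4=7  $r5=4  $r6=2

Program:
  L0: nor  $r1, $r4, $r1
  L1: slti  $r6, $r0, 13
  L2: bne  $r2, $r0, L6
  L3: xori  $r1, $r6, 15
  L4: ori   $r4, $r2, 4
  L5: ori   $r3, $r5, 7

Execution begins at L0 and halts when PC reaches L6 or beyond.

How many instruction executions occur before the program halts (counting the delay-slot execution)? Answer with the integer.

4

PC=0  nor  $r1, $r4, $r1     | $r0=0 $r1=65528 $r2=8 $r3=9 $r4=7 $r5=4 $r6=2
PC=1  slti  $r6, $r0, 13     | $r0=0 $r1=65528 $r2=8 $r3=9 $r4=7 $r5=4 $r6=1
PC=2  bne  $r2, $r0, L6      | $r0=0 $r1=65528 $r2=8 $r3=9 $r4=7 $r5=4 $r6=1  [TAKEN]
PC=3  xori  $r1, $r6, 15     | $r0=0 $r1=14 $r2=8 $r3=9 $r4=7 $r5=4 $r6=1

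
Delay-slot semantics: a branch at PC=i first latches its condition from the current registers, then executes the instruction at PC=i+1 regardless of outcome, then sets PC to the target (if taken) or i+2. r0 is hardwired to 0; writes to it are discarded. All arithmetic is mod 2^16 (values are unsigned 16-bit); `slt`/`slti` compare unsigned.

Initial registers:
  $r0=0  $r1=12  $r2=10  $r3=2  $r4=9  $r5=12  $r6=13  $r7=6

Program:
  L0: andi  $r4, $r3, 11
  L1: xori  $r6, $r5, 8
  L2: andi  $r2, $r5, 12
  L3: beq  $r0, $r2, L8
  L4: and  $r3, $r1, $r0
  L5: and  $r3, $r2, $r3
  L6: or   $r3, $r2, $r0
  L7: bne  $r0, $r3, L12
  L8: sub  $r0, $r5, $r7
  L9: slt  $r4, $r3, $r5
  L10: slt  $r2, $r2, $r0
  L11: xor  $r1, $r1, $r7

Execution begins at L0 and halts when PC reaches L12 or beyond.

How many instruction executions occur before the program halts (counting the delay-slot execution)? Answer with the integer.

9

[0] andi  $r4, $r3, 11  →  {$r0:0, $r1:12, $r2:10, $r3:2, $r4:2, $r5:12, $r6:13, $r7:6}
[1] xori  $r6, $r5, 8  →  {$r0:0, $r1:12, $r2:10, $r3:2, $r4:2, $r5:12, $r6:4, $r7:6}
[2] andi  $r2, $r5, 12  →  {$r0:0, $r1:12, $r2:12, $r3:2, $r4:2, $r5:12, $r6:4, $r7:6}
[3] beq  $r0, $r2, L8  →  {$r0:0, $r1:12, $r2:12, $r3:2, $r4:2, $r5:12, $r6:4, $r7:6}  ⟨branch fallthrough⟩
[4] and  $r3, $r1, $r0  →  {$r0:0, $r1:12, $r2:12, $r3:0, $r4:2, $r5:12, $r6:4, $r7:6}
[5] and  $r3, $r2, $r3  →  {$r0:0, $r1:12, $r2:12, $r3:0, $r4:2, $r5:12, $r6:4, $r7:6}
[6] or   $r3, $r2, $r0  →  {$r0:0, $r1:12, $r2:12, $r3:12, $r4:2, $r5:12, $r6:4, $r7:6}
[7] bne  $r0, $r3, L12  →  {$r0:0, $r1:12, $r2:12, $r3:12, $r4:2, $r5:12, $r6:4, $r7:6}  ⟨branch taken⟩
[8] sub  $r0, $r5, $r7  →  {$r0:0, $r1:12, $r2:12, $r3:12, $r4:2, $r5:12, $r6:4, $r7:6}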